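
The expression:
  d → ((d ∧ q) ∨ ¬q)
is always true.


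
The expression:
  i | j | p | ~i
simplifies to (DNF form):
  True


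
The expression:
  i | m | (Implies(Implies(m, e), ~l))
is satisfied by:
  {i: True, m: True, l: False}
  {i: True, l: False, m: False}
  {m: True, l: False, i: False}
  {m: False, l: False, i: False}
  {i: True, m: True, l: True}
  {i: True, l: True, m: False}
  {m: True, l: True, i: False}


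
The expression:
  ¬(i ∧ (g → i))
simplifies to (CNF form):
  ¬i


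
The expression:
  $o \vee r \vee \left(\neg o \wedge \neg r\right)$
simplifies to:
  $\text{True}$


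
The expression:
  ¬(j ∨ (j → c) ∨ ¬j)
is never true.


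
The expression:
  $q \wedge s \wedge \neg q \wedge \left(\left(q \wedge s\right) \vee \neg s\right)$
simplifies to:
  $\text{False}$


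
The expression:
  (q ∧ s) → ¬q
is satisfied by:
  {s: False, q: False}
  {q: True, s: False}
  {s: True, q: False}


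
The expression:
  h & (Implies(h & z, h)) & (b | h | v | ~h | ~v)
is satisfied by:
  {h: True}


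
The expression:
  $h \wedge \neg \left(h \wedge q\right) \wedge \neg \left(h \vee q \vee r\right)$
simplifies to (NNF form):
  $\text{False}$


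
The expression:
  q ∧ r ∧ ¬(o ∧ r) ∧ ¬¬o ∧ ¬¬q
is never true.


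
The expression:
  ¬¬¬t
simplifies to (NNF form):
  ¬t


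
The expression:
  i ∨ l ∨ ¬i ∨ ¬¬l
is always true.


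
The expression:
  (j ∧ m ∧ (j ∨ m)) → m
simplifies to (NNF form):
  True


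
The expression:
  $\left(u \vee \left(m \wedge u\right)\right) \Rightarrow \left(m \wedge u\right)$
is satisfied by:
  {m: True, u: False}
  {u: False, m: False}
  {u: True, m: True}


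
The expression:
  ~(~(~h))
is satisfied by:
  {h: False}


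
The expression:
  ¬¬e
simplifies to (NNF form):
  e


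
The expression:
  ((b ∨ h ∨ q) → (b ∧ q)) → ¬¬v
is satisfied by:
  {v: True, h: True, q: False, b: False}
  {v: True, q: False, h: False, b: False}
  {v: True, h: True, q: True, b: False}
  {v: True, q: True, h: False, b: False}
  {b: True, v: True, h: True, q: False}
  {b: True, v: True, q: False, h: False}
  {b: True, v: True, h: True, q: True}
  {b: True, v: True, q: True, h: False}
  {h: True, b: False, q: False, v: False}
  {h: True, q: True, b: False, v: False}
  {q: True, b: False, h: False, v: False}
  {h: True, b: True, q: False, v: False}
  {b: True, q: False, h: False, v: False}


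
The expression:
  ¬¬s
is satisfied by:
  {s: True}


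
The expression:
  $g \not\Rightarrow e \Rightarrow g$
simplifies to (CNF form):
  $\text{True}$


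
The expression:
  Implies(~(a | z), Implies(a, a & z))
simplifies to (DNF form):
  True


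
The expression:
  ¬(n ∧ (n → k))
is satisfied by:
  {k: False, n: False}
  {n: True, k: False}
  {k: True, n: False}


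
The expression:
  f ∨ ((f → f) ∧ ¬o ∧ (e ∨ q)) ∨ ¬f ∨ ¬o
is always true.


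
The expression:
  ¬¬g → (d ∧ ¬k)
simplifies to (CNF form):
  (d ∨ ¬g) ∧ (¬g ∨ ¬k)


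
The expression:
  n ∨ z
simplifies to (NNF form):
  n ∨ z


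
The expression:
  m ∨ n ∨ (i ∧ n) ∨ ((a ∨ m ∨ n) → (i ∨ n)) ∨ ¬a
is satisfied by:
  {i: True, n: True, m: True, a: False}
  {i: True, n: True, m: False, a: False}
  {i: True, m: True, a: False, n: False}
  {i: True, m: False, a: False, n: False}
  {n: True, m: True, a: False, i: False}
  {n: True, m: False, a: False, i: False}
  {m: True, n: False, a: False, i: False}
  {m: False, n: False, a: False, i: False}
  {i: True, n: True, a: True, m: True}
  {i: True, n: True, a: True, m: False}
  {i: True, a: True, m: True, n: False}
  {i: True, a: True, m: False, n: False}
  {a: True, n: True, m: True, i: False}
  {a: True, n: True, m: False, i: False}
  {a: True, m: True, n: False, i: False}


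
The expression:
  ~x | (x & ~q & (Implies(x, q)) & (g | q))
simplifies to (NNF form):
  ~x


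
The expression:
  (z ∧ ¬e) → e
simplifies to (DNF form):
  e ∨ ¬z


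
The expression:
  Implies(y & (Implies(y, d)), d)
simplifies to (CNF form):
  True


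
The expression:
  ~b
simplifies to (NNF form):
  ~b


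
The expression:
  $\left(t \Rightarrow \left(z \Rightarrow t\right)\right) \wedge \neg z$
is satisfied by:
  {z: False}


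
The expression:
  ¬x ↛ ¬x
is never true.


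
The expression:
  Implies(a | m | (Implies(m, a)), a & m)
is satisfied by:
  {a: True, m: True}


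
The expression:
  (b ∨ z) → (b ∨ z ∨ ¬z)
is always true.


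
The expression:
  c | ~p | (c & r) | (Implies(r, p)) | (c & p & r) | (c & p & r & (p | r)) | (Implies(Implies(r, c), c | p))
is always true.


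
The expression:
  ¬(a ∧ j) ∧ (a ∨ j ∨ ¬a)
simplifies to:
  ¬a ∨ ¬j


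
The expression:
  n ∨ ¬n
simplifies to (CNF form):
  True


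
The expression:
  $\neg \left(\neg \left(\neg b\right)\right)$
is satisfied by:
  {b: False}


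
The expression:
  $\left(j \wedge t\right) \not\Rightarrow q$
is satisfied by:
  {t: True, j: True, q: False}


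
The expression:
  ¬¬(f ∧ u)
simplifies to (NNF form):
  f ∧ u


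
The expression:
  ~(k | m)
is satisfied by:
  {k: False, m: False}


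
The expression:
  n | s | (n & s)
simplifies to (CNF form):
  n | s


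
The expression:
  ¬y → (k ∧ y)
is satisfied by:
  {y: True}


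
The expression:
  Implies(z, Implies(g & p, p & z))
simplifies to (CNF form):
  True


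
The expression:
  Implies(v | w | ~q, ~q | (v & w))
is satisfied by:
  {v: False, q: False, w: False}
  {w: True, v: False, q: False}
  {v: True, w: False, q: False}
  {w: True, v: True, q: False}
  {q: True, w: False, v: False}
  {q: True, w: True, v: True}


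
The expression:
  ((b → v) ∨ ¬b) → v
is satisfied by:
  {b: True, v: True}
  {b: True, v: False}
  {v: True, b: False}


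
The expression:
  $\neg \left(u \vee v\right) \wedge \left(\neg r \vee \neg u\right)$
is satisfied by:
  {u: False, v: False}


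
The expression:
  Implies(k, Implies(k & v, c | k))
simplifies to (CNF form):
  True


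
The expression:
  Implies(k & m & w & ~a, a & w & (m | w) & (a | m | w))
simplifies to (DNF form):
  a | ~k | ~m | ~w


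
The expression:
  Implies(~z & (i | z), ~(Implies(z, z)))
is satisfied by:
  {z: True, i: False}
  {i: False, z: False}
  {i: True, z: True}


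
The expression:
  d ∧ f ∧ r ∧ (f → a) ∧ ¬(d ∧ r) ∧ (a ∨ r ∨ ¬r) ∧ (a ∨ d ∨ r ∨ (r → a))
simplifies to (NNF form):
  False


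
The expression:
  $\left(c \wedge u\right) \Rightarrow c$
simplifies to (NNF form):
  $\text{True}$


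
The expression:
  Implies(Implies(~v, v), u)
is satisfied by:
  {u: True, v: False}
  {v: False, u: False}
  {v: True, u: True}


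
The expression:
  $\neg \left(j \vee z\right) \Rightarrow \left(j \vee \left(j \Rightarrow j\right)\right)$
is always true.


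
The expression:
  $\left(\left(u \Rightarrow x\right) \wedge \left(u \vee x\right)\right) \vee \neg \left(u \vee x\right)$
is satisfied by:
  {x: True, u: False}
  {u: False, x: False}
  {u: True, x: True}


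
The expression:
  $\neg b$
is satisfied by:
  {b: False}


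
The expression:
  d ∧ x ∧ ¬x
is never true.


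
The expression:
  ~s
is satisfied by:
  {s: False}


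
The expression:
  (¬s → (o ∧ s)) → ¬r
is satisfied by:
  {s: False, r: False}
  {r: True, s: False}
  {s: True, r: False}


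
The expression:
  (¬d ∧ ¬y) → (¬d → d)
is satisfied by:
  {y: True, d: True}
  {y: True, d: False}
  {d: True, y: False}


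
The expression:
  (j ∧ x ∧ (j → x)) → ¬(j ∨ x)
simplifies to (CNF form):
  ¬j ∨ ¬x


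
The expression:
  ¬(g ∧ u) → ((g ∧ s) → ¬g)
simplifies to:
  u ∨ ¬g ∨ ¬s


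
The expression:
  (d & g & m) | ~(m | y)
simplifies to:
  (d | ~m) & (g | ~m) & (m | ~y)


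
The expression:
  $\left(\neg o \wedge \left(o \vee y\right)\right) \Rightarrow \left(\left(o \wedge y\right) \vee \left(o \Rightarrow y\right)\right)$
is always true.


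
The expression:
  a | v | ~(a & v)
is always true.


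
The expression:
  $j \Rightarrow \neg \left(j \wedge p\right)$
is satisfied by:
  {p: False, j: False}
  {j: True, p: False}
  {p: True, j: False}


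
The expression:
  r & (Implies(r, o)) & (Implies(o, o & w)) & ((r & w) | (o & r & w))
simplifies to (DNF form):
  o & r & w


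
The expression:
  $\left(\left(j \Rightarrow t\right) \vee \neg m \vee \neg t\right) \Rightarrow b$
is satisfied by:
  {b: True}


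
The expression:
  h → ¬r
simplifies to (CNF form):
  ¬h ∨ ¬r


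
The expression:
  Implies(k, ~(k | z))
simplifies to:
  ~k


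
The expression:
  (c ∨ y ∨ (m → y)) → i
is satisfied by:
  {i: True, m: True, c: False, y: False}
  {i: True, m: False, c: False, y: False}
  {i: True, y: True, m: True, c: False}
  {i: True, y: True, m: False, c: False}
  {i: True, c: True, m: True, y: False}
  {i: True, c: True, m: False, y: False}
  {i: True, c: True, y: True, m: True}
  {i: True, c: True, y: True, m: False}
  {m: True, i: False, c: False, y: False}


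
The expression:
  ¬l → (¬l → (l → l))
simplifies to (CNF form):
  True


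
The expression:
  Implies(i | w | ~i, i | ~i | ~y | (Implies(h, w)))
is always true.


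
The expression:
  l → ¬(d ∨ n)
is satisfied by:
  {d: False, l: False, n: False}
  {n: True, d: False, l: False}
  {d: True, n: False, l: False}
  {n: True, d: True, l: False}
  {l: True, n: False, d: False}


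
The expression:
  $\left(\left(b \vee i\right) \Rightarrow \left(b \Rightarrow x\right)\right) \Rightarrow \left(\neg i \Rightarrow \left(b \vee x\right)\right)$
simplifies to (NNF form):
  $b \vee i \vee x$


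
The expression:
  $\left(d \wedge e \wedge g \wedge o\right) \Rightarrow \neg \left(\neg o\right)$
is always true.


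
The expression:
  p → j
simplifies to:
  j ∨ ¬p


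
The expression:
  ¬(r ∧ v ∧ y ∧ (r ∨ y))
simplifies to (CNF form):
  ¬r ∨ ¬v ∨ ¬y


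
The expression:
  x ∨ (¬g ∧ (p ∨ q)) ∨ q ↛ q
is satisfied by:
  {x: True, q: True, p: True, g: False}
  {x: True, q: True, p: False, g: False}
  {x: True, p: True, q: False, g: False}
  {x: True, p: False, q: False, g: False}
  {x: True, g: True, q: True, p: True}
  {x: True, g: True, q: True, p: False}
  {x: True, g: True, q: False, p: True}
  {x: True, g: True, q: False, p: False}
  {q: True, p: True, x: False, g: False}
  {q: True, x: False, p: False, g: False}
  {p: True, x: False, q: False, g: False}


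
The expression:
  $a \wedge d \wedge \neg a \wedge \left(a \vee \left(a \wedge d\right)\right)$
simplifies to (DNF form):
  $\text{False}$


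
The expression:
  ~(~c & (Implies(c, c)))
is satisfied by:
  {c: True}


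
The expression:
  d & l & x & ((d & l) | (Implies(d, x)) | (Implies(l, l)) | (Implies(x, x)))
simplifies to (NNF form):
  d & l & x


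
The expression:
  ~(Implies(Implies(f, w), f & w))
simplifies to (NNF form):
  ~f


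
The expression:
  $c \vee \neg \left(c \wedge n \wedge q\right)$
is always true.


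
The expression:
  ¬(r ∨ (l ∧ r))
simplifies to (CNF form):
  ¬r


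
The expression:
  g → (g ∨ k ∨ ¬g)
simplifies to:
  True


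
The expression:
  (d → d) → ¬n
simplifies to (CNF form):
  ¬n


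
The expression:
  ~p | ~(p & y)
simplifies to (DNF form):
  ~p | ~y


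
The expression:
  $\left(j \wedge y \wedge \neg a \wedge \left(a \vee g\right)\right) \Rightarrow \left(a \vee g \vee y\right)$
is always true.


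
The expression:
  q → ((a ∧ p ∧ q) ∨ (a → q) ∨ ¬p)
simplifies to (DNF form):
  True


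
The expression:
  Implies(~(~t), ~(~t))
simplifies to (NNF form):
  True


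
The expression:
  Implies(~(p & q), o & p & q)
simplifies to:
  p & q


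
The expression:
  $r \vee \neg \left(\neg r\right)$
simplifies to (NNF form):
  $r$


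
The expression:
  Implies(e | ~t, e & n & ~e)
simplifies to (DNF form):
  t & ~e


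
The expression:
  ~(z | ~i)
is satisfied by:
  {i: True, z: False}


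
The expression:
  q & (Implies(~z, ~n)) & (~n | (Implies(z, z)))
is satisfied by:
  {z: True, q: True, n: False}
  {q: True, n: False, z: False}
  {n: True, z: True, q: True}


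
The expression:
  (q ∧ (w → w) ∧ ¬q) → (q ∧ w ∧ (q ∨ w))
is always true.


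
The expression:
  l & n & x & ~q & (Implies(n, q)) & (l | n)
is never true.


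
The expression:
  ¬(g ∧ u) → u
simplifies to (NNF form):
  u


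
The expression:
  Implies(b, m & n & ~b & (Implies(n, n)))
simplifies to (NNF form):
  ~b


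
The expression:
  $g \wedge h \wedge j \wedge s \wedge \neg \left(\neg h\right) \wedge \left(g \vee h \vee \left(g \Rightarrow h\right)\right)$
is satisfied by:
  {h: True, j: True, s: True, g: True}


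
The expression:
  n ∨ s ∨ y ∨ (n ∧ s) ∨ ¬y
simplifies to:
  True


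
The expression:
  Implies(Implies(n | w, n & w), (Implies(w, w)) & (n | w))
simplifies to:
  n | w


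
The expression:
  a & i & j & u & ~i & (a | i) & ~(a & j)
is never true.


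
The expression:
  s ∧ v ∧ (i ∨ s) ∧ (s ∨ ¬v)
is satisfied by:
  {s: True, v: True}


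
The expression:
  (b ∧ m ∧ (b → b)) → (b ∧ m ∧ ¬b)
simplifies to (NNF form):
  ¬b ∨ ¬m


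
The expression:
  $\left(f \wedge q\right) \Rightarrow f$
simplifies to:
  $\text{True}$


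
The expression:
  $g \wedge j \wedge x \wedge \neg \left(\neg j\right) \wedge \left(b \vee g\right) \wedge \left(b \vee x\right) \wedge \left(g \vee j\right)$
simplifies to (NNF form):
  $g \wedge j \wedge x$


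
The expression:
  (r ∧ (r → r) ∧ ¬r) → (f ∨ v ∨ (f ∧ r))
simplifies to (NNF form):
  True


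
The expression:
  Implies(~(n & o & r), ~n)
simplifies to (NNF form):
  ~n | (o & r)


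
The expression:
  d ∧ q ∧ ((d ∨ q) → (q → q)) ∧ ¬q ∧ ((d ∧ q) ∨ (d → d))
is never true.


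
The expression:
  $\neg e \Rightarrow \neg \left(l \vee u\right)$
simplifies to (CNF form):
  $\left(e \vee \neg l\right) \wedge \left(e \vee \neg u\right)$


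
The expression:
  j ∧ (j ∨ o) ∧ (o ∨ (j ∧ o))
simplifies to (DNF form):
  j ∧ o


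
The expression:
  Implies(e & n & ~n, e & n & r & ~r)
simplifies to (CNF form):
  True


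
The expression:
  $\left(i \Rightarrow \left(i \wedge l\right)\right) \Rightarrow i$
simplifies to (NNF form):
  $i$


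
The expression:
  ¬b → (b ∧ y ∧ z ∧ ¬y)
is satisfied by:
  {b: True}


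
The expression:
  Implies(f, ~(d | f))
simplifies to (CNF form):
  ~f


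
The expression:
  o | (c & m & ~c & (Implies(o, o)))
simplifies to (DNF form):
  o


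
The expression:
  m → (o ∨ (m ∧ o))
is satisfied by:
  {o: True, m: False}
  {m: False, o: False}
  {m: True, o: True}


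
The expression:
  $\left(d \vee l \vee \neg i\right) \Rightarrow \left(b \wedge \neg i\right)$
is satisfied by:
  {b: True, d: False, l: False, i: False}
  {b: True, l: True, d: False, i: False}
  {b: True, d: True, l: False, i: False}
  {b: True, l: True, d: True, i: False}
  {i: True, b: True, d: False, l: False}
  {i: True, d: False, l: False, b: False}


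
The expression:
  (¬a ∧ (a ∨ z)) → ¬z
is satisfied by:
  {a: True, z: False}
  {z: False, a: False}
  {z: True, a: True}


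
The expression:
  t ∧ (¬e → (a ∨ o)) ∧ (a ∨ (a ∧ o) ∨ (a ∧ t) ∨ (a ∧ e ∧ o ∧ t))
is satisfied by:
  {t: True, a: True}


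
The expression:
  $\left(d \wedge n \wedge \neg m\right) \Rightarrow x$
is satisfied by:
  {x: True, m: True, d: False, n: False}
  {x: True, m: False, d: False, n: False}
  {m: True, x: False, d: False, n: False}
  {x: False, m: False, d: False, n: False}
  {x: True, n: True, m: True, d: False}
  {x: True, n: True, m: False, d: False}
  {n: True, m: True, x: False, d: False}
  {n: True, x: False, m: False, d: False}
  {x: True, d: True, m: True, n: False}
  {x: True, d: True, m: False, n: False}
  {d: True, m: True, x: False, n: False}
  {d: True, x: False, m: False, n: False}
  {n: True, d: True, x: True, m: True}
  {n: True, d: True, x: True, m: False}
  {n: True, d: True, m: True, x: False}


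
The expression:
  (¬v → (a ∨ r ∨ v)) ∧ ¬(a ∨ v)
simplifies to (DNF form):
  r ∧ ¬a ∧ ¬v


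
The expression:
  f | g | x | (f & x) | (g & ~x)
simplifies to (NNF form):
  f | g | x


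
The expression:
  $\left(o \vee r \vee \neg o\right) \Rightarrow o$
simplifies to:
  $o$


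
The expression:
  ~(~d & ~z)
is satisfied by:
  {d: True, z: True}
  {d: True, z: False}
  {z: True, d: False}


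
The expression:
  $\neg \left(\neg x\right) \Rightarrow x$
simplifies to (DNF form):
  $\text{True}$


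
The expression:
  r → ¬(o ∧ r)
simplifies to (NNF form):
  ¬o ∨ ¬r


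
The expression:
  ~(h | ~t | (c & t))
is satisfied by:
  {t: True, c: False, h: False}


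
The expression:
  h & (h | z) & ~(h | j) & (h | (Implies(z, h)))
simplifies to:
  False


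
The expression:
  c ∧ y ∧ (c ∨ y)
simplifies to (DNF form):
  c ∧ y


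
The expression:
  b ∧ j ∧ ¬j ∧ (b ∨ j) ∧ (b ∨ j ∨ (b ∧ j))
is never true.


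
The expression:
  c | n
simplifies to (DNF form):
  c | n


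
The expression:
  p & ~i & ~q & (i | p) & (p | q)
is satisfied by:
  {p: True, q: False, i: False}


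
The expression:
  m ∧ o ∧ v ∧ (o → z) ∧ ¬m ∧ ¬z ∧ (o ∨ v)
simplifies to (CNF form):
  False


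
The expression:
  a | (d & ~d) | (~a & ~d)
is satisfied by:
  {a: True, d: False}
  {d: False, a: False}
  {d: True, a: True}


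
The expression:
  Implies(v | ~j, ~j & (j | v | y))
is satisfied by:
  {y: True, j: False, v: False}
  {v: True, y: True, j: False}
  {v: True, y: False, j: False}
  {j: True, y: True, v: False}
  {j: True, y: False, v: False}


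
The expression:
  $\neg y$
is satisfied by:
  {y: False}


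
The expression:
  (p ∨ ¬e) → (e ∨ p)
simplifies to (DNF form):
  e ∨ p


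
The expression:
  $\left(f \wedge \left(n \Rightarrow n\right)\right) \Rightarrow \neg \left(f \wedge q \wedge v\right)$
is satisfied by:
  {v: False, q: False, f: False}
  {f: True, v: False, q: False}
  {q: True, v: False, f: False}
  {f: True, q: True, v: False}
  {v: True, f: False, q: False}
  {f: True, v: True, q: False}
  {q: True, v: True, f: False}


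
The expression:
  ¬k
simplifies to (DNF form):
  ¬k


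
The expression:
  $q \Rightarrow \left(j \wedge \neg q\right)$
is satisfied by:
  {q: False}


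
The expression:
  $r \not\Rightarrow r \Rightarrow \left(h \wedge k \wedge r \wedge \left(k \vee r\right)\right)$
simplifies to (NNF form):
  $\text{True}$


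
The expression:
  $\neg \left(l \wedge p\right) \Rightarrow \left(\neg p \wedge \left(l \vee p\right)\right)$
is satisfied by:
  {l: True}


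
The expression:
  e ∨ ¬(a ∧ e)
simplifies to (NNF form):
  True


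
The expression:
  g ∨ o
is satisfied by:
  {o: True, g: True}
  {o: True, g: False}
  {g: True, o: False}


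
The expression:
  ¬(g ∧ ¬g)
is always true.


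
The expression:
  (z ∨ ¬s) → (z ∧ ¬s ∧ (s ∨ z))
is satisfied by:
  {z: True, s: False}
  {s: True, z: False}


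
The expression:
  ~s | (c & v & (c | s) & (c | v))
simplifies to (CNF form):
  (c | ~s) & (v | ~s)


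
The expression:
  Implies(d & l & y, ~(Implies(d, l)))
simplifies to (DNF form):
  ~d | ~l | ~y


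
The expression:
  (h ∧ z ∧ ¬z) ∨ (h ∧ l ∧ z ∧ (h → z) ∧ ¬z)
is never true.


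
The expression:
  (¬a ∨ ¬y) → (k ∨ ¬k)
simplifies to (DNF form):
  True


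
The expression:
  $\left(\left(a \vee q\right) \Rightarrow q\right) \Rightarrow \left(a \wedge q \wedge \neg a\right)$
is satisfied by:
  {a: True, q: False}


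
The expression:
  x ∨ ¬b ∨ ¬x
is always true.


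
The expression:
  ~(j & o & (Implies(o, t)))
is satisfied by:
  {o: False, t: False, j: False}
  {j: True, o: False, t: False}
  {t: True, o: False, j: False}
  {j: True, t: True, o: False}
  {o: True, j: False, t: False}
  {j: True, o: True, t: False}
  {t: True, o: True, j: False}


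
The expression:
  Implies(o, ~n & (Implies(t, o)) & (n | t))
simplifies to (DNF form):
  ~o | (t & ~n)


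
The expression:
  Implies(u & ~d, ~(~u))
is always true.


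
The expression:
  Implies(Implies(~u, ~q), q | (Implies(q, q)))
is always true.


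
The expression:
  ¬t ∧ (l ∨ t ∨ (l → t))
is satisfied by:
  {t: False}


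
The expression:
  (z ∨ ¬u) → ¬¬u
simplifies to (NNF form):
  u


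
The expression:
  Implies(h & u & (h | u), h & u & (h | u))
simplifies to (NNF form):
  True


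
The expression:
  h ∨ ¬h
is always true.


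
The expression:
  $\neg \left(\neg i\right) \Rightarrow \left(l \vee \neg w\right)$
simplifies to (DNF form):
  $l \vee \neg i \vee \neg w$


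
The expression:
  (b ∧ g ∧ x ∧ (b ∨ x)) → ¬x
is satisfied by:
  {g: False, x: False, b: False}
  {b: True, g: False, x: False}
  {x: True, g: False, b: False}
  {b: True, x: True, g: False}
  {g: True, b: False, x: False}
  {b: True, g: True, x: False}
  {x: True, g: True, b: False}


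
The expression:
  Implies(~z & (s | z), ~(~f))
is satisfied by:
  {z: True, f: True, s: False}
  {z: True, s: False, f: False}
  {f: True, s: False, z: False}
  {f: False, s: False, z: False}
  {z: True, f: True, s: True}
  {z: True, s: True, f: False}
  {f: True, s: True, z: False}


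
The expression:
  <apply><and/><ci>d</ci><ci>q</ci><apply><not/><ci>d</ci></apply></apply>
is never true.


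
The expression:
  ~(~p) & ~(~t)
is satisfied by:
  {t: True, p: True}


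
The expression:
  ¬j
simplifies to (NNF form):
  ¬j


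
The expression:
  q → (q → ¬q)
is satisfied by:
  {q: False}


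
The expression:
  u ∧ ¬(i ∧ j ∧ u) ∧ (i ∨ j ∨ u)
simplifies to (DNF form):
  (u ∧ ¬i) ∨ (u ∧ ¬j)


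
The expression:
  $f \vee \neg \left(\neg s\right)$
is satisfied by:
  {s: True, f: True}
  {s: True, f: False}
  {f: True, s: False}


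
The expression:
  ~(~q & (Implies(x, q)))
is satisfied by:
  {x: True, q: True}
  {x: True, q: False}
  {q: True, x: False}


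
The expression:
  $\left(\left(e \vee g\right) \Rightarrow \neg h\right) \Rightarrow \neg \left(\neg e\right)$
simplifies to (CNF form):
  $\left(e \vee g\right) \wedge \left(e \vee h\right)$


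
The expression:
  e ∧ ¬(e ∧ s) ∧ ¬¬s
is never true.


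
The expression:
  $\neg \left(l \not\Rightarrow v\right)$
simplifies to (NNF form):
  $v \vee \neg l$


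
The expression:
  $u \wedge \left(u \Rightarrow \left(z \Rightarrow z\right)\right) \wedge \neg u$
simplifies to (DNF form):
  $\text{False}$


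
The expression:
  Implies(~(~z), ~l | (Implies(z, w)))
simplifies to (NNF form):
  w | ~l | ~z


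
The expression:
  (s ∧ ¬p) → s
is always true.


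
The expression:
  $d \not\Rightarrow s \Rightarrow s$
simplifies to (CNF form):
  $s \vee \neg d$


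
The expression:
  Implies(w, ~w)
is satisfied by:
  {w: False}


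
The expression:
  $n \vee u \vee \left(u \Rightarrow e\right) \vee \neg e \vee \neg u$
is always true.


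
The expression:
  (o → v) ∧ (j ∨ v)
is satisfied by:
  {v: True, j: True, o: False}
  {v: True, o: False, j: False}
  {v: True, j: True, o: True}
  {v: True, o: True, j: False}
  {j: True, o: False, v: False}


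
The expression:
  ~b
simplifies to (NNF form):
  ~b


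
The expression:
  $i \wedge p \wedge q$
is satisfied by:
  {i: True, p: True, q: True}


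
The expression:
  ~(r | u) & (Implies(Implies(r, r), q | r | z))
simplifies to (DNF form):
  (q & ~r & ~u) | (z & ~r & ~u)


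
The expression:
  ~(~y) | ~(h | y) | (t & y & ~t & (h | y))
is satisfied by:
  {y: True, h: False}
  {h: False, y: False}
  {h: True, y: True}


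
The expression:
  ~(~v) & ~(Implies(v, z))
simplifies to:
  v & ~z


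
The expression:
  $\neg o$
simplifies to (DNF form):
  $\neg o$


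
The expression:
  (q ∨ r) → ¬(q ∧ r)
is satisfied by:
  {q: False, r: False}
  {r: True, q: False}
  {q: True, r: False}


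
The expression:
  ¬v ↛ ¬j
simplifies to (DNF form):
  j ∧ ¬v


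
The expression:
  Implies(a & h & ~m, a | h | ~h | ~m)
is always true.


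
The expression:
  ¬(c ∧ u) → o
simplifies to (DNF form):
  o ∨ (c ∧ u)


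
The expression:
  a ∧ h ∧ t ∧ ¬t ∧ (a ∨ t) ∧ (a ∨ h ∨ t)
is never true.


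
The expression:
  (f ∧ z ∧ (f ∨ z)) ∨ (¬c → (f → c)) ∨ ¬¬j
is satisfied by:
  {z: True, c: True, j: True, f: False}
  {z: True, c: True, j: False, f: False}
  {z: True, j: True, c: False, f: False}
  {z: True, j: False, c: False, f: False}
  {c: True, j: True, z: False, f: False}
  {c: True, j: False, z: False, f: False}
  {j: True, z: False, c: False, f: False}
  {j: False, z: False, c: False, f: False}
  {f: True, z: True, c: True, j: True}
  {f: True, z: True, c: True, j: False}
  {f: True, z: True, j: True, c: False}
  {f: True, z: True, j: False, c: False}
  {f: True, c: True, j: True, z: False}
  {f: True, c: True, j: False, z: False}
  {f: True, j: True, c: False, z: False}


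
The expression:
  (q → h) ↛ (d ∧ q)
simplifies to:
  (h ∧ ¬d) ∨ ¬q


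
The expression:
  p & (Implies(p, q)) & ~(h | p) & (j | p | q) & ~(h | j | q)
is never true.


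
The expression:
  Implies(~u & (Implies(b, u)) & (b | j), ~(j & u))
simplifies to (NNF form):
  True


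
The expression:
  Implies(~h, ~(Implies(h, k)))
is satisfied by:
  {h: True}


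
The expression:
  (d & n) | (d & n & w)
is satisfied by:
  {d: True, n: True}


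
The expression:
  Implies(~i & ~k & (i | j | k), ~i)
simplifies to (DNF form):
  True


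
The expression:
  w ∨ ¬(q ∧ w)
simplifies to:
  True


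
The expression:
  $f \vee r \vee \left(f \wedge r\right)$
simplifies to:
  $f \vee r$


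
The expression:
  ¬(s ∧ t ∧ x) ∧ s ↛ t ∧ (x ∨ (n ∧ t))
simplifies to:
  s ∧ x ∧ ¬t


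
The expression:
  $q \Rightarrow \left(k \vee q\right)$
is always true.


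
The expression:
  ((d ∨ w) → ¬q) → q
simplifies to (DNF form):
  q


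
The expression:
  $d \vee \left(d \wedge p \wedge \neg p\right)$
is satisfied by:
  {d: True}


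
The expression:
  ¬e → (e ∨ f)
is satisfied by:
  {e: True, f: True}
  {e: True, f: False}
  {f: True, e: False}


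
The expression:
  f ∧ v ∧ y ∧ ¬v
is never true.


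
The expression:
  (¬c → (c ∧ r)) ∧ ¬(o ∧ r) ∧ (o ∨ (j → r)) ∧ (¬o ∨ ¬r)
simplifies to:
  c ∧ (¬o ∨ ¬r) ∧ (o ∨ r ∨ ¬j)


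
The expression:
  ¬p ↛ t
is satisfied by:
  {p: False, t: False}


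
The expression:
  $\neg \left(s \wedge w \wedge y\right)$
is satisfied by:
  {s: False, y: False, w: False}
  {w: True, s: False, y: False}
  {y: True, s: False, w: False}
  {w: True, y: True, s: False}
  {s: True, w: False, y: False}
  {w: True, s: True, y: False}
  {y: True, s: True, w: False}


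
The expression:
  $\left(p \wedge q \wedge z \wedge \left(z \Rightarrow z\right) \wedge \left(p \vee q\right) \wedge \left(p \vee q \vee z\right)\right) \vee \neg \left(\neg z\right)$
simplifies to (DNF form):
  $z$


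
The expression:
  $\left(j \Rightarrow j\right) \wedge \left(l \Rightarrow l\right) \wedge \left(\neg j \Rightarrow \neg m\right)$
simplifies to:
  $j \vee \neg m$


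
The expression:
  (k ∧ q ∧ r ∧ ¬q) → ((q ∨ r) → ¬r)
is always true.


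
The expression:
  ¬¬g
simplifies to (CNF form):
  g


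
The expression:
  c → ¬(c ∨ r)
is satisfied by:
  {c: False}


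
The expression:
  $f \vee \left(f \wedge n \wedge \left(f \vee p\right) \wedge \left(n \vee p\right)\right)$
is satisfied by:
  {f: True}


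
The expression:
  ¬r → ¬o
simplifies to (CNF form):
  r ∨ ¬o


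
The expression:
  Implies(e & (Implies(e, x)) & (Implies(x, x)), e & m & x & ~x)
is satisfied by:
  {e: False, x: False}
  {x: True, e: False}
  {e: True, x: False}


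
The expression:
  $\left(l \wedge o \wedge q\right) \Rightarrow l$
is always true.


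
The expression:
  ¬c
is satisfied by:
  {c: False}


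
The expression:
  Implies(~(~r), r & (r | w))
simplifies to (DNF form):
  True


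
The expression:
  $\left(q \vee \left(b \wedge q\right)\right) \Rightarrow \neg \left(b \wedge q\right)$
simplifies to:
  $\neg b \vee \neg q$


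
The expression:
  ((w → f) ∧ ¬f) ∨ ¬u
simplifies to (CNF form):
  (¬f ∨ ¬u) ∧ (¬u ∨ ¬w)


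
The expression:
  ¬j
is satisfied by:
  {j: False}


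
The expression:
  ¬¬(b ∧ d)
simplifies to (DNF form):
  b ∧ d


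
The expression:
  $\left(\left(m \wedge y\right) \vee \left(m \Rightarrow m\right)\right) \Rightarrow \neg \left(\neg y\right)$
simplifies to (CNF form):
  $y$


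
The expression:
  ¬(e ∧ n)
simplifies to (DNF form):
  ¬e ∨ ¬n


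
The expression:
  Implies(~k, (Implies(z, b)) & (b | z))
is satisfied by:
  {b: True, k: True}
  {b: True, k: False}
  {k: True, b: False}


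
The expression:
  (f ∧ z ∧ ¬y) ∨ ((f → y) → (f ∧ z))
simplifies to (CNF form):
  f ∧ (z ∨ ¬y)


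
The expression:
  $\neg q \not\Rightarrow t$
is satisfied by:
  {q: False, t: False}


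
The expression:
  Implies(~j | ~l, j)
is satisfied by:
  {j: True}


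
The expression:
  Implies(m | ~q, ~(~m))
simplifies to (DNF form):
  m | q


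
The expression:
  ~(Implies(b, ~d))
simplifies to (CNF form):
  b & d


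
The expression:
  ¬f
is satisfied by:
  {f: False}


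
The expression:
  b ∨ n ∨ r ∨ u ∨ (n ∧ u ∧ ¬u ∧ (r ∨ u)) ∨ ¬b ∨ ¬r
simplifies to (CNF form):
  True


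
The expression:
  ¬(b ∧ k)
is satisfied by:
  {k: False, b: False}
  {b: True, k: False}
  {k: True, b: False}


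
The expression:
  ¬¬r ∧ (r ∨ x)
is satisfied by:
  {r: True}


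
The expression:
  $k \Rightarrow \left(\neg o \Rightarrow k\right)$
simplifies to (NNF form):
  $\text{True}$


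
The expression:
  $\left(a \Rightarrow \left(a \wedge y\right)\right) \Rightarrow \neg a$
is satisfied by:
  {y: False, a: False}
  {a: True, y: False}
  {y: True, a: False}


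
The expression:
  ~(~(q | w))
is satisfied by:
  {q: True, w: True}
  {q: True, w: False}
  {w: True, q: False}


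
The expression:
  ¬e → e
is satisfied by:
  {e: True}


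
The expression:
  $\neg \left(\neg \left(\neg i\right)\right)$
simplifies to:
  $\neg i$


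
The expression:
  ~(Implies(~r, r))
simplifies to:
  ~r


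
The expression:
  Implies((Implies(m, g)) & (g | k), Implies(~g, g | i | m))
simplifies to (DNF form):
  g | i | m | ~k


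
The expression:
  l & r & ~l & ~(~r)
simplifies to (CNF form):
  False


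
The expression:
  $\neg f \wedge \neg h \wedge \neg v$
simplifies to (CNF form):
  $\neg f \wedge \neg h \wedge \neg v$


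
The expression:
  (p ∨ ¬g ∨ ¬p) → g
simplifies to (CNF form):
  g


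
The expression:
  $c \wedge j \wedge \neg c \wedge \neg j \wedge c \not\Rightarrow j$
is never true.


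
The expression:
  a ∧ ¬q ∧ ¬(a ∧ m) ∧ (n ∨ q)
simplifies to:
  a ∧ n ∧ ¬m ∧ ¬q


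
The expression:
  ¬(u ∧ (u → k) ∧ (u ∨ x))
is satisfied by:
  {u: False, k: False}
  {k: True, u: False}
  {u: True, k: False}


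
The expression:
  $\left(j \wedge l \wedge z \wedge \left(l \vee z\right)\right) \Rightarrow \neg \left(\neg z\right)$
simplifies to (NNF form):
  $\text{True}$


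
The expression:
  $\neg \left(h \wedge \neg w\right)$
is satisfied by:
  {w: True, h: False}
  {h: False, w: False}
  {h: True, w: True}


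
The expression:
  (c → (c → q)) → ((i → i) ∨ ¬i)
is always true.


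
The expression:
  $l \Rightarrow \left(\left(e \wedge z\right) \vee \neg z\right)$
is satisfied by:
  {e: True, l: False, z: False}
  {l: False, z: False, e: False}
  {z: True, e: True, l: False}
  {z: True, l: False, e: False}
  {e: True, l: True, z: False}
  {l: True, e: False, z: False}
  {z: True, l: True, e: True}


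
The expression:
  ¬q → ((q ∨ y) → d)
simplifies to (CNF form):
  d ∨ q ∨ ¬y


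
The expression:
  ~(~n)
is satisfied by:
  {n: True}


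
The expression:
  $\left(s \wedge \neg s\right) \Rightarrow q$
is always true.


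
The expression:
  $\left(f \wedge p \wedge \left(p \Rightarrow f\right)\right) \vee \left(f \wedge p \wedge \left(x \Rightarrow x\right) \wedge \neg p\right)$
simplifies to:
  $f \wedge p$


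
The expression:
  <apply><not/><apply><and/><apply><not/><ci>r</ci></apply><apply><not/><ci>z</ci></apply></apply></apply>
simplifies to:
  <apply><or/><ci>r</ci><ci>z</ci></apply>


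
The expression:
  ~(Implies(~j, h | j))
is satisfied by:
  {h: False, j: False}


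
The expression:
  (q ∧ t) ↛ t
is never true.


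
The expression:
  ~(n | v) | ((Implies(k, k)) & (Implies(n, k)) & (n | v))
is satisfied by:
  {k: True, n: False}
  {n: False, k: False}
  {n: True, k: True}


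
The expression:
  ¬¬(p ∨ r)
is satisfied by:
  {r: True, p: True}
  {r: True, p: False}
  {p: True, r: False}


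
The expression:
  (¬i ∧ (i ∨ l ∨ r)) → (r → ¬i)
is always true.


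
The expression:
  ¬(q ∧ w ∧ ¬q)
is always true.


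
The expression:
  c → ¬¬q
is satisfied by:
  {q: True, c: False}
  {c: False, q: False}
  {c: True, q: True}


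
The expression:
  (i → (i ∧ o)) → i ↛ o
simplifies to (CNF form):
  i ∧ ¬o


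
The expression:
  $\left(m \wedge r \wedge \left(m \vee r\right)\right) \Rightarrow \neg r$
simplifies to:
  $\neg m \vee \neg r$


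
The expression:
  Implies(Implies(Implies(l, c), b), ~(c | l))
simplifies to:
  (c & ~b) | (~c & ~l)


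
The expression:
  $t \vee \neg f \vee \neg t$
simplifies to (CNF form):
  $\text{True}$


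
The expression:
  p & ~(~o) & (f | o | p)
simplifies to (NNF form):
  o & p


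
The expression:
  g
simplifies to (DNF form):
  g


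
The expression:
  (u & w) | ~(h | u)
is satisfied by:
  {w: True, h: False, u: False}
  {h: False, u: False, w: False}
  {u: True, w: True, h: False}
  {u: True, w: True, h: True}


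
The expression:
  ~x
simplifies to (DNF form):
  ~x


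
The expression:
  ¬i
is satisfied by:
  {i: False}


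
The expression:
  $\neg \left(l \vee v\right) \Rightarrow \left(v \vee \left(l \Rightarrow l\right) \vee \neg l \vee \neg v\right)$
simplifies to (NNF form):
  $\text{True}$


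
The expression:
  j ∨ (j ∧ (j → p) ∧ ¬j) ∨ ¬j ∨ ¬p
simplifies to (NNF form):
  True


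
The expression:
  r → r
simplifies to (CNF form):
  True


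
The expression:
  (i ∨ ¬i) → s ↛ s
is never true.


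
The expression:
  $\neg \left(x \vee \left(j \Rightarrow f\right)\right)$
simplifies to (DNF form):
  $j \wedge \neg f \wedge \neg x$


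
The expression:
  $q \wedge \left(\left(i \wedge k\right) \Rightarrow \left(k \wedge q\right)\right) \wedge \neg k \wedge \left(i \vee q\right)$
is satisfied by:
  {q: True, k: False}


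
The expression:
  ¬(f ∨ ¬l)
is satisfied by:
  {l: True, f: False}


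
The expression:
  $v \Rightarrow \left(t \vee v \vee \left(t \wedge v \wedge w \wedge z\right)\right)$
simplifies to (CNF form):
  $\text{True}$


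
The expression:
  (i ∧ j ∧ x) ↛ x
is never true.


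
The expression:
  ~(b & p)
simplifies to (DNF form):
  ~b | ~p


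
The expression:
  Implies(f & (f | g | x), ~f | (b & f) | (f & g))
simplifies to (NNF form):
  b | g | ~f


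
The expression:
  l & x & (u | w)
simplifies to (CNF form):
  l & x & (u | w)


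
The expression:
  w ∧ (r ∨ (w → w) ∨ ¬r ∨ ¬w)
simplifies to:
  w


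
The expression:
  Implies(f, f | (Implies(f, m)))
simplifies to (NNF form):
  True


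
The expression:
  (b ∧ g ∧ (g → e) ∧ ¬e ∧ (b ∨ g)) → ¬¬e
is always true.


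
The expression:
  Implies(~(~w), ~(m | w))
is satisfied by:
  {w: False}


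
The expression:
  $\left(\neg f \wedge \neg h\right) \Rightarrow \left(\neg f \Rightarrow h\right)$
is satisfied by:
  {h: True, f: True}
  {h: True, f: False}
  {f: True, h: False}


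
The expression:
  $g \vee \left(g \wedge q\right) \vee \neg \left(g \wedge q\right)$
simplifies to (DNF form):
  $\text{True}$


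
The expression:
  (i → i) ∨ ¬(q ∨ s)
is always true.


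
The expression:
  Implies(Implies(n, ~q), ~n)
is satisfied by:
  {q: True, n: False}
  {n: False, q: False}
  {n: True, q: True}


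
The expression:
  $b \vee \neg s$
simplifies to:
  $b \vee \neg s$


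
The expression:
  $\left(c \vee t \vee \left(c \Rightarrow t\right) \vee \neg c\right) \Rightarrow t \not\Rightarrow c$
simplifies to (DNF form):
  $t \wedge \neg c$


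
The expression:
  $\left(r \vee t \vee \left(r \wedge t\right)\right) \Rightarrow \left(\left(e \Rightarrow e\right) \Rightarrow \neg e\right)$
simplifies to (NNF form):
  $\left(\neg r \wedge \neg t\right) \vee \neg e$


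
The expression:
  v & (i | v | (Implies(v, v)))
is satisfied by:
  {v: True}


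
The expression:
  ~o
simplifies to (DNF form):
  ~o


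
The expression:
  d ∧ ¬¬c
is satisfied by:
  {c: True, d: True}


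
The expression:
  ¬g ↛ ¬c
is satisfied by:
  {c: True, g: False}


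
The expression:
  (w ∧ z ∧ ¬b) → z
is always true.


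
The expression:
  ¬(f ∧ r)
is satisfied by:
  {r: False, f: False}
  {f: True, r: False}
  {r: True, f: False}


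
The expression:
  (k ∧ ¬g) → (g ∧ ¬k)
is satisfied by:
  {g: True, k: False}
  {k: False, g: False}
  {k: True, g: True}


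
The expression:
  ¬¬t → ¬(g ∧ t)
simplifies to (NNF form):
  ¬g ∨ ¬t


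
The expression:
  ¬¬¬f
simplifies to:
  ¬f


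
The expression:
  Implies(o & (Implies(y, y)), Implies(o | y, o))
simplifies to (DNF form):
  True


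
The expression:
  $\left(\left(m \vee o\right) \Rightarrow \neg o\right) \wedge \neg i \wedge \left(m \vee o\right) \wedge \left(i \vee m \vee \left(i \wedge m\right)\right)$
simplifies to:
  $m \wedge \neg i \wedge \neg o$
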